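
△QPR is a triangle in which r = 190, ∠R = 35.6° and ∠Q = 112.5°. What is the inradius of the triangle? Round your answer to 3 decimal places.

The third angle is ∠P = 180° − ∠R − ∠Q = 31.90°.
Law of sines: q = r·sin Q/sin R ≈ 301.55.
Law of sines: p = r·sin P/sin R ≈ 172.48.
Area = ½·r·q·sin P ≈ 15138.
Semiperimeter s = (301.55+172.48+190)/2 = 332.01.
Inradius = area/s = 15138/332.01 ≈ 45.595.

45.595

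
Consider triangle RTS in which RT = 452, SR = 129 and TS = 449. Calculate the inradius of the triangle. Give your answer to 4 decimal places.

Semiperimeter s = (449 + 129 + 452)/2 = 515.
Heron's formula: area = √(515·66·386·63) ≈ 28750.
Inradius = area/s = 28750/515 ≈ 55.825.

55.8255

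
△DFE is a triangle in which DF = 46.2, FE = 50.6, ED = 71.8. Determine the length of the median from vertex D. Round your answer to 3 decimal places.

m_D ≈ 54.816

Median from D: ½√(2·ED² + 2·DF² − FE²) ≈ 54.816.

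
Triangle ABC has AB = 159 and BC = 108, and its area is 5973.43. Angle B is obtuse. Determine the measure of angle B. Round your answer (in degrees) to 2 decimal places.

From area = ½·AB·BC·sin B, we get sin B = 2·area/(AB·BC) ≈ 0.69572.
Taking the obtuse solution, ∠B ≈ 135.92°.

∠B ≈ 135.92°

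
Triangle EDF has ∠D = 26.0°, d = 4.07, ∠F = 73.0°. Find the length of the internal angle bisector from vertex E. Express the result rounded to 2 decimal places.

4.24

The third angle is ∠E = 180° − ∠D − ∠F = 81.00°.
Law of sines: e = d·sin E/sin D ≈ 9.1701.
Law of sines: f = d·sin F/sin D ≈ 8.8787.
The bisector from E has length 2·d·f·cos(∠E/2)/(d+f) ≈ 4.2442.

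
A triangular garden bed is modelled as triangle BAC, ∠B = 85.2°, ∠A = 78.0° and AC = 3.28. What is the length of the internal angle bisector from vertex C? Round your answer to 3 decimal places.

t_C ≈ 3.215

The third angle is ∠C = 180° − ∠B − ∠A = 16.80°.
Law of sines: CB = AC·sin A/sin B ≈ 3.2196.
Law of sines: BA = AC·sin C/sin B ≈ 0.95136.
The bisector from C has length 2·AC·CB·cos(∠C/2)/(AC+CB) ≈ 3.2147.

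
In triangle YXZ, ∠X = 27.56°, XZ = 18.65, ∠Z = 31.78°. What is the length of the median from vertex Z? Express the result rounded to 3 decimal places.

The third angle is ∠Y = 180° − ∠X − ∠Z = 120.66°.
Law of sines: ZY = XZ·sin X/sin Y ≈ 10.031.
Law of sines: YX = XZ·sin Z/sin Y ≈ 11.418.
Median from Z: ½√(2·XZ² + 2·ZY² − YX²) ≈ 13.843.

m_Z ≈ 13.843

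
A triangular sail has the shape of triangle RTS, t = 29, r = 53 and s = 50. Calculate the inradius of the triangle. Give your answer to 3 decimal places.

Semiperimeter p = (53 + 29 + 50)/2 = 66.
Heron's formula: area = √(66·13·37·16) ≈ 712.7.
Inradius = area/p = 712.7/66 ≈ 10.798.

10.798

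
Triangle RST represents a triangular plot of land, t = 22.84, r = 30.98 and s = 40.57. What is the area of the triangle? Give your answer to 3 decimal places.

area ≈ 351.393

Semiperimeter p = (30.98 + 40.57 + 22.84)/2 = 47.195.
Heron's formula: area = √(47.195·16.215·6.625·24.355) ≈ 351.39.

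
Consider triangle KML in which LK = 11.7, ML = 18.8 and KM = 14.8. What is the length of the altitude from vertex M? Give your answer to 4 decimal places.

Semiperimeter s = (18.8 + 11.7 + 14.8)/2 = 22.65.
Heron's formula: area = √(22.65·3.85·10.95·7.85) ≈ 86.578.
The altitude from M has length 2·area/LK ≈ 14.8.

14.7996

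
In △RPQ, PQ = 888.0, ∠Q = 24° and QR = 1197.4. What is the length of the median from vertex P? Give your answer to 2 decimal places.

m_P ≈ 419.07

By the law of cosines, RP² = PQ² + QR² − 2·PQ·QR·cos Q = 2.7958e+05, so RP ≈ 528.75.
Median from P: ½√(2·RP² + 2·PQ² − QR²) ≈ 419.07.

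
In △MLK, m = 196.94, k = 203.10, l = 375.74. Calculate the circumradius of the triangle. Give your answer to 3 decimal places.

By the law of cosines, cos M = (l² + k² − m²) / (2·l·k) ≈ 0.94116, so ∠M ≈ 19.75°.
Circumradius = m/(2 sin M) ≈ 291.36.

R ≈ 291.360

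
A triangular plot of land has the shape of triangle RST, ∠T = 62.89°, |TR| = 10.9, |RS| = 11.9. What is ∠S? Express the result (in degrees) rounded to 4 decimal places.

54.6202

Law of sines: sin S = |TR|·sin T/|RS| ≈ 0.81533.
Since |RS| ≥ |TR|, only the acute value applies: ∠S ≈ 54.62°.
Then ∠R = 180° − ∠T − ∠S ≈ 62.49°.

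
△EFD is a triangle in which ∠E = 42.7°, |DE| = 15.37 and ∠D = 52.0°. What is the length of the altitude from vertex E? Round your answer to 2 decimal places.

12.11

The third angle is ∠F = 180° − ∠D − ∠E = 85.30°.
Law of sines: |FD| = |DE|·sin E/sin F ≈ 10.458.
Law of sines: |EF| = |DE|·sin D/sin F ≈ 12.153.
Area = ½·|DE|·|FD|·sin D ≈ 63.335.
The altitude from E has length 2·area/|FD| ≈ 12.112.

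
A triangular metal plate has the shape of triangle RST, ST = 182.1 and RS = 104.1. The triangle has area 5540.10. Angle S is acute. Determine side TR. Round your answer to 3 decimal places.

115.042

From area = ½·RS·ST·sin S, we get sin S = 2·area/(RS·ST) ≈ 0.58450.
Taking the acute solution, ∠S ≈ 35.77°.
Law of cosines then gives TR ≈ 115.04.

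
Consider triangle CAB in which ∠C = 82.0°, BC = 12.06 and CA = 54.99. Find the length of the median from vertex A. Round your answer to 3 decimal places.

By the law of cosines, AB² = BC² + CA² − 2·BC·CA·cos C = 2984.8, so AB ≈ 54.633.
Median from A: ½√(2·CA² + 2·AB² − BC²) ≈ 54.479.

54.479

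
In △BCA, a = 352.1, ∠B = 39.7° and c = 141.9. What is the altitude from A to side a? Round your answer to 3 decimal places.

90.641

By the law of cosines, b² = c² + a² − 2·c·a·cos B = 67227, so b ≈ 259.28.
Area = ½·c·a·sin B ≈ 15957.
The altitude from A has length 2·area/a ≈ 90.641.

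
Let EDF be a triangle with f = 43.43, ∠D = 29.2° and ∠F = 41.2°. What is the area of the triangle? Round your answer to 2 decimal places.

The third angle is ∠E = 180° − ∠D − ∠F = 109.60°.
Law of sines: e = f·sin E/sin F ≈ 62.114.
Law of sines: d = f·sin D/sin F ≈ 32.167.
Area = ½·f·e·sin D ≈ 658.02.

area ≈ 658.02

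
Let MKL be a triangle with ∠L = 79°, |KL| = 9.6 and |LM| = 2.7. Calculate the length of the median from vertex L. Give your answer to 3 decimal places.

5.228

By the law of cosines, |MK|² = |KL|² + |LM|² − 2·|KL|·|LM|·cos L = 89.558, so |MK| ≈ 9.4635.
Median from L: ½√(2·|KL|² + 2·|LM|² − |MK|²) ≈ 5.2283.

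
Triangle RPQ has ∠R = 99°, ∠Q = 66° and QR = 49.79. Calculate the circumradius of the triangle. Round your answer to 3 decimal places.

96.187

The third angle is ∠P = 180° − ∠Q − ∠R = 15.00°.
Law of sines: PQ = QR·sin R/sin P ≈ 190.01.
Law of sines: RP = QR·sin Q/sin P ≈ 175.74.
Circumradius = QR/(2 sin P) ≈ 96.187.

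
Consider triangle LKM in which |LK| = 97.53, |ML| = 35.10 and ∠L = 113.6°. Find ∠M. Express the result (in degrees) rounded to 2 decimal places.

By the law of cosines, |KM|² = |ML|² + |LK|² − 2·|ML|·|LK|·cos L = 13485, so |KM| ≈ 116.13.
Law of cosines again: cos M = (|KM|² + |ML|² − |LK|²)/(2·|KM|·|ML|) ≈ 0.63850, so ∠M ≈ 50.32°.

∠M ≈ 50.32°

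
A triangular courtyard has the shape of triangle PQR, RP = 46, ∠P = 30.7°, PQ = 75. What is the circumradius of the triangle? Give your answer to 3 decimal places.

By the law of cosines, QR² = RP² + PQ² − 2·RP·PQ·cos P = 1808, so QR ≈ 42.521.
Area = ½·RP·PQ·sin P ≈ 880.69.
Circumradius = QR/(2 sin P) ≈ 41.643.

41.643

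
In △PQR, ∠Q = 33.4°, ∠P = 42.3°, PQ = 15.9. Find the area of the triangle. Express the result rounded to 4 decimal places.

The third angle is ∠R = 180° − ∠P − ∠Q = 104.30°.
Law of sines: QR = PQ·sin P/sin R ≈ 11.043.
Law of sines: RP = PQ·sin Q/sin R ≈ 9.0325.
Area = ½·PQ·QR·sin Q ≈ 48.328.

area ≈ 48.3280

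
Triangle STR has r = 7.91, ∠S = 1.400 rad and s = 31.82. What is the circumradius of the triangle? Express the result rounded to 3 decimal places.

Law of sines: sin R = r·sin S/s ≈ 0.24497.
Since s ≥ r, only the acute value applies: ∠R ≈ 0.247 rad.
Then ∠T = π − ∠S − ∠R ≈ 1.494 rad.
Law of sines gives t = s·sin T/sin S ≈ 32.195.
Circumradius = s/(2 sin S) ≈ 16.145.

16.145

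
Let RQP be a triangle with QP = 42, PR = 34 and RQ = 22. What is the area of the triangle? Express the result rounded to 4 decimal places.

Semiperimeter s = (42 + 34 + 22)/2 = 49.
Heron's formula: area = √(49·7·15·27) ≈ 372.71.

372.7130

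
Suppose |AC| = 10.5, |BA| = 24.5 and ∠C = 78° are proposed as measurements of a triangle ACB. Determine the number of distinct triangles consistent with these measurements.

1

|AC|·sin C = 10.5·sin(78°) ≈ 10.27.
Since |BA| ≥ |AC|, exactly one triangle exists.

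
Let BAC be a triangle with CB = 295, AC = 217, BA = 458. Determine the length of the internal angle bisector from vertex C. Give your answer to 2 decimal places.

By the law of cosines, cos C = (AC² + CB² − BA²) / (2·AC·CB) ≈ -0.59088, so ∠C ≈ 126.22°.
The bisector from C has length 2·AC·CB·cos(∠C/2)/(AC+CB) ≈ 113.1.

t_C ≈ 113.10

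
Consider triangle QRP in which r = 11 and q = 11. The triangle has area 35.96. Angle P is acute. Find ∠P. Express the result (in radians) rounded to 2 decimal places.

∠P ≈ 0.64 rad

From area = ½·q·r·sin P, we get sin P = 2·area/(q·r) ≈ 0.59438.
Taking the acute solution, ∠P ≈ 0.636 rad.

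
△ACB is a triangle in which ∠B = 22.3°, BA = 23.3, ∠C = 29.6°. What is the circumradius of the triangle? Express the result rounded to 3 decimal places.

The third angle is ∠A = 180° − ∠C − ∠B = 128.10°.
Law of sines: CB = BA·sin A/sin C ≈ 37.121.
Law of sines: AC = BA·sin B/sin C ≈ 17.9.
Circumradius = BA/(2 sin C) ≈ 23.586.

23.586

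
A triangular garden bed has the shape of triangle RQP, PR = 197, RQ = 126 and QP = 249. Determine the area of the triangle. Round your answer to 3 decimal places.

Semiperimeter s = (249 + 197 + 126)/2 = 286.
Heron's formula: area = √(286·37·89·160) ≈ 12275.

area ≈ 12275.491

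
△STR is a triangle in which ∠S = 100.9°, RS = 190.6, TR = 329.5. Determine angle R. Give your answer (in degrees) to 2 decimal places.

44.49

Law of sines: sin T = RS·sin S/TR ≈ 0.56802.
Since TR ≥ RS, only the acute value applies: ∠T ≈ 34.61°.
Then ∠R = 180° − ∠S − ∠T ≈ 44.49°.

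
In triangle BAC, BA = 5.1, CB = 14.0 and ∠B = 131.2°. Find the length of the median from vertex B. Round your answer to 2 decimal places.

m_B ≈ 5.66

By the law of cosines, AC² = CB² + BA² − 2·CB·BA·cos B = 316.07, so AC ≈ 17.778.
Median from B: ½√(2·CB² + 2·BA² − AC²) ≈ 5.6557.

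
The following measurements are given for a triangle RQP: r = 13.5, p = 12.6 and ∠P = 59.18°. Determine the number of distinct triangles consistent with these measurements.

2

r·sin P = 13.5·sin(59.18°) ≈ 11.59.
Since r sin P < p < r (11.59 < 12.6 < 13.5), two triangles exist.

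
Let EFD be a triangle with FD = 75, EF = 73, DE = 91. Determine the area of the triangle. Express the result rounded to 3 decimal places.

Semiperimeter s = (75 + 91 + 73)/2 = 119.5.
Heron's formula: area = √(119.5·44.5·28.5·46.5) ≈ 2654.7.

area ≈ 2654.684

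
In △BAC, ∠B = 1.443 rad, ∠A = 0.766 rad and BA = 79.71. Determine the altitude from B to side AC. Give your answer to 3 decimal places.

h_B ≈ 55.260

The third angle is ∠C = π − ∠B − ∠A = 0.933 rad.
Law of sines: AC = BA·sin B/sin C ≈ 98.435.
Law of sines: CB = BA·sin A/sin C ≈ 68.802.
Area = ½·BA·AC·sin A ≈ 2719.7.
The altitude from B has length 2·area/AC ≈ 55.26.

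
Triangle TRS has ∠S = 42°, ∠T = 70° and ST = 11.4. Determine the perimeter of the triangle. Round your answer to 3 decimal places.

The third angle is ∠R = 180° − ∠S − ∠T = 68.00°.
Law of sines: RS = ST·sin T/sin R ≈ 11.554.
Law of sines: TR = ST·sin S/sin R ≈ 8.2272.
Semiperimeter s = (11.554+11.4+8.2272)/2 = 15.59.
Perimeter = 11.554 + 11.4 + 8.2272 = 31.181.

31.181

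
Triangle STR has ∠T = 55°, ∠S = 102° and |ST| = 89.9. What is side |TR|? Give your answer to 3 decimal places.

225.054

The third angle is ∠R = 180° − ∠S − ∠T = 23.00°.
Law of sines: |TR| = |ST|·sin S/sin R ≈ 225.05.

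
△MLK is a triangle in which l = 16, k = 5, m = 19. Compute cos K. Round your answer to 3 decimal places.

cos K ≈ 0.974

By the law of cosines, cos K = (m² + l² − k²) / (2·m·l) ≈ 0.97368, so ∠K ≈ 13.17°.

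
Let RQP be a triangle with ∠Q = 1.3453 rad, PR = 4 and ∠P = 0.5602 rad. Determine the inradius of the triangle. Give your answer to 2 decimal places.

r ≈ 0.82

The third angle is ∠R = π − ∠Q − ∠P = 1.2361 rad.
Law of sines: QP = PR·sin R/sin Q ≈ 3.8762.
Law of sines: RQ = PR·sin P/sin Q ≈ 2.1806.
Area = ½·PR·QP·sin P ≈ 4.1192.
Semiperimeter s = (3.8762+4+2.1806)/2 = 5.0284.
Inradius = area/s = 4.1192/5.0284 ≈ 0.8192.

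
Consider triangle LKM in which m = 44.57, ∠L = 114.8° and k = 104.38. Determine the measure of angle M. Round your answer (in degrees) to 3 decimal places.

18.198

By the law of cosines, l² = k² + m² − 2·k·m·cos L = 16784, so l ≈ 129.55.
Law of cosines again: cos M = (l² + k² − m²)/(2·l·k) ≈ 0.94998, so ∠M ≈ 18.20°.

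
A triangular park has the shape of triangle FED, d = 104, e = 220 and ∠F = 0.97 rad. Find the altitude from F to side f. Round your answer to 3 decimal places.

103.351

By the law of cosines, f² = e² + d² − 2·e·d·cos F = 33348, so f ≈ 182.61.
Area = ½·e·d·sin F ≈ 9436.7.
The altitude from F has length 2·area/f ≈ 103.35.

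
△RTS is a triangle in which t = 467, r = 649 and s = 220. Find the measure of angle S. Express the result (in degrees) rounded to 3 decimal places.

By the law of cosines, cos S = (r² + t² − s²) / (2·r·t) ≈ 0.97480, so ∠S ≈ 12.89°.

12.890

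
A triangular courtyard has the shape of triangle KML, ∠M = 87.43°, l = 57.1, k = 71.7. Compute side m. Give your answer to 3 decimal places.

89.633

By the law of cosines, m² = l² + k² − 2·l·k·cos M = 8034.1, so m ≈ 89.633.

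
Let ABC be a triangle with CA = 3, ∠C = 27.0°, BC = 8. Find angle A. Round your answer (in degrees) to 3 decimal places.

138.658

By the law of cosines, AB² = BC² + CA² − 2·BC·CA·cos C = 30.232, so AB ≈ 5.4983.
Law of cosines again: cos A = (CA² + AB² − BC²)/(2·CA·AB) ≈ -0.75078, so ∠A ≈ 138.66°.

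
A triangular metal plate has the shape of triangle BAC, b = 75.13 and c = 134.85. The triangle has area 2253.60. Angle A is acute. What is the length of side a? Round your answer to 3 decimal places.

75.380

From area = ½·c·b·sin A, we get sin A = 2·area/(c·b) ≈ 0.44488.
Taking the acute solution, ∠A ≈ 26.42°.
Law of cosines then gives a ≈ 75.38.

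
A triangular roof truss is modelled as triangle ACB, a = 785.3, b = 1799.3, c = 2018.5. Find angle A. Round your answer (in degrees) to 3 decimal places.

22.822

By the law of cosines, cos A = (c² + b² − a²) / (2·c·b) ≈ 0.92171, so ∠A ≈ 22.82°.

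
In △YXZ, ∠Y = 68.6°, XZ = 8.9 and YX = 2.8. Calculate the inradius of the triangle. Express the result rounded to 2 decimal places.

r ≈ 1.17

Law of sines: sin Z = YX·sin Y/XZ ≈ 0.29292.
Since XZ ≥ YX, only the acute value applies: ∠Z ≈ 17.03°.
Then ∠X = 180° − ∠Y − ∠Z ≈ 94.37°.
Law of sines gives ZY = XZ·sin X/sin Y ≈ 9.5313.
Area = ½·XZ·YX·sin X ≈ 12.424.
Semiperimeter s = (8.9+9.5313+2.8)/2 = 10.616.
Inradius = area/s = 12.424/10.616 ≈ 1.1703.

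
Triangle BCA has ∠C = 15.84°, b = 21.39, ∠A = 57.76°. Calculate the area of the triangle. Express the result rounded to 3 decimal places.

area ≈ 55.055

The third angle is ∠B = 180° − ∠C − ∠A = 106.40°.
Law of sines: c = b·sin C/sin B ≈ 6.0861.
Law of sines: a = b·sin A/sin B ≈ 18.859.
Area = ½·b·c·sin A ≈ 55.055.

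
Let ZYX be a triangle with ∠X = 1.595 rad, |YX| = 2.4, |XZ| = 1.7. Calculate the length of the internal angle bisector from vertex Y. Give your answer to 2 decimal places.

By the law of cosines, |ZY|² = |YX|² + |XZ|² − 2·|YX|·|XZ|·cos X = 8.8475, so |ZY| ≈ 2.9745.
Law of cosines again: cos Y = (|ZY|² + |YX|² − |XZ|²)/(2·|ZY|·|YX|) ≈ 0.82070, so ∠Y ≈ 0.608 rad.
The bisector from Y has length 2·|ZY|·|YX|·cos(∠Y/2)/(|ZY|+|YX|) ≈ 2.5347.

t_Y ≈ 2.53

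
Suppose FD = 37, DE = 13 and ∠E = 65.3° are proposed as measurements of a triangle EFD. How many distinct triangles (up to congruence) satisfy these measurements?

1

DE·sin E = 13·sin(65.3°) ≈ 11.81.
Since FD ≥ DE, exactly one triangle exists.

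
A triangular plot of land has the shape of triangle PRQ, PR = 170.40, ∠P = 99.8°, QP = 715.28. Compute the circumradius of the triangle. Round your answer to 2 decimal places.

387.14

By the law of cosines, RQ² = QP² + PR² − 2·QP·PR·cos P = 5.8215e+05, so RQ ≈ 762.99.
Area = ½·QP·PR·sin P ≈ 60053.
Circumradius = RQ/(2 sin P) ≈ 387.14.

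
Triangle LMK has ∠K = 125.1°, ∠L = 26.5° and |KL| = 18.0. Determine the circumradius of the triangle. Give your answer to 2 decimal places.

The third angle is ∠M = 180° − ∠K − ∠L = 28.40°.
Law of sines: |MK| = |KL|·sin L/sin M ≈ 16.886.
Law of sines: |LM| = |KL|·sin K/sin M ≈ 30.963.
Circumradius = |KL|/(2 sin M) ≈ 18.923.

18.92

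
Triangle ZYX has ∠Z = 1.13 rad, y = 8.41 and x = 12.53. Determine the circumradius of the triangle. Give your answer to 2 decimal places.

By the law of cosines, z² = y² + x² − 2·y·x·cos Z = 137.81, so z ≈ 11.739.
Area = ½·y·x·sin Z ≈ 47.652.
Circumradius = z/(2 sin Z) ≈ 6.49.

R ≈ 6.49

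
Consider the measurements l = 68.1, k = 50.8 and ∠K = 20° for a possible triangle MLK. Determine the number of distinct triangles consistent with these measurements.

2

l·sin K = 68.1·sin(20°) ≈ 23.29.
Since l sin K < k < l (23.29 < 50.8 < 68.1), two triangles exist.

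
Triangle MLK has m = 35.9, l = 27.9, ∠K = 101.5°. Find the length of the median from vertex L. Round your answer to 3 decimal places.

m_L ≈ 41.026

By the law of cosines, k² = m² + l² − 2·m·l·cos K = 2466.6, so k ≈ 49.665.
Median from L: ½√(2·k² + 2·m² − l²) ≈ 41.026.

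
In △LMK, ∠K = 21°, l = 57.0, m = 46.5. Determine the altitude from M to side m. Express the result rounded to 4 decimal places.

By the law of cosines, k² = l² + m² − 2·l·m·cos K = 462.34, so k ≈ 21.502.
Area = ½·l·m·sin K ≈ 474.93.
The altitude from M has length 2·area/m ≈ 20.427.

h_M ≈ 20.4270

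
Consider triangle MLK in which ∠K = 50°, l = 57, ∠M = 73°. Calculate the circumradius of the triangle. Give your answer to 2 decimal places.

The third angle is ∠L = 180° − ∠K − ∠M = 57.00°.
Law of sines: m = l·sin M/sin L ≈ 64.995.
Law of sines: k = l·sin K/sin L ≈ 52.064.
Circumradius = l/(2 sin L) ≈ 33.982.

R ≈ 33.98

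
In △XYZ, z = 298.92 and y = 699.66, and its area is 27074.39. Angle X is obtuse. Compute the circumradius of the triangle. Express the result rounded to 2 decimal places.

R ≈ 1914.60

From area = ½·y·z·sin X, we get sin X = 2·area/(y·z) ≈ 0.25891.
Taking the obtuse solution, ∠X ≈ 164.99°.
Law of cosines then gives x ≈ 991.41.
Circumradius = x/(2 sin X) ≈ 1914.6.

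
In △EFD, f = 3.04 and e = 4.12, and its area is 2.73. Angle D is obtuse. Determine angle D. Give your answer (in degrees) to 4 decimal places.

154.1552

From area = ½·e·f·sin D, we get sin D = 2·area/(e·f) ≈ 0.43594.
Taking the obtuse solution, ∠D ≈ 154.16°.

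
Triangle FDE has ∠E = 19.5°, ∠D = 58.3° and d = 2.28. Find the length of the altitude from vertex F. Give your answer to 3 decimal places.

The third angle is ∠F = 180° − ∠D − ∠E = 102.20°.
Law of sines: f = d·sin F/sin D ≈ 2.6193.
Law of sines: e = d·sin E/sin D ≈ 0.89453.
Area = ½·d·f·sin E ≈ 0.99674.
The altitude from F has length 2·area/f ≈ 0.76108.

0.761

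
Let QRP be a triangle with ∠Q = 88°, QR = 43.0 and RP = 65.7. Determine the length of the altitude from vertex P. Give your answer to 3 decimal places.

Law of sines: sin P = QR·sin Q/RP ≈ 0.65409.
Since RP ≥ QR, only the acute value applies: ∠P ≈ 40.85°.
Then ∠R = 180° − ∠Q − ∠P ≈ 51.15°.
Law of sines gives PQ = RP·sin R/sin Q ≈ 51.197.
Area = ½·RP·QR·sin R ≈ 1100.1.
The altitude from P has length 2·area/QR ≈ 51.166.

h_P ≈ 51.166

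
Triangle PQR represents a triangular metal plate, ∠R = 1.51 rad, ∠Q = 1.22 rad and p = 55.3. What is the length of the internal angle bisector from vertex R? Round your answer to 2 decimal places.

The third angle is ∠P = π − ∠Q − ∠R = 0.412 rad.
Law of sines: q = p·sin Q/sin P ≈ 129.81.
Law of sines: r = p·sin R/sin P ≈ 137.97.
The bisector from R has length 2·p·q·cos(∠R/2)/(p+q) ≈ 56.484.

t_R ≈ 56.48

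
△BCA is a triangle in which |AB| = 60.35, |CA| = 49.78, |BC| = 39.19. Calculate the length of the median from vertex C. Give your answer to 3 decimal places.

Median from C: ½√(2·|BC|² + 2·|CA|² − |AB|²) ≈ 33.112.

33.112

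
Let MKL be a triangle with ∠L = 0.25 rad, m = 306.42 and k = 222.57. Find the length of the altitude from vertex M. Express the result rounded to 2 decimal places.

By the law of cosines, l² = m² + k² − 2·m·k·cos L = 11271, so l ≈ 106.17.
Area = ½·m·k·sin L ≈ 8436.5.
The altitude from M has length 2·area/m ≈ 55.065.

h_M ≈ 55.06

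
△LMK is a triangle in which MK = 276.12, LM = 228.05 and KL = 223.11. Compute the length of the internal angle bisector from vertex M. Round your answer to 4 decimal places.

t_M ≈ 225.0284

By the law of cosines, cos M = (LM² + MK² − KL²) / (2·LM·MK) ≈ 0.62309, so ∠M ≈ 51.46°.
The bisector from M has length 2·LM·MK·cos(∠M/2)/(LM+MK) ≈ 225.03.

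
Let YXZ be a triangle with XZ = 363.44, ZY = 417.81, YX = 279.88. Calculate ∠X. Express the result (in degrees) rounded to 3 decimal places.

By the law of cosines, cos X = (YX² + XZ² − ZY²) / (2·YX·XZ) ≈ 0.17625, so ∠X ≈ 79.85°.

79.849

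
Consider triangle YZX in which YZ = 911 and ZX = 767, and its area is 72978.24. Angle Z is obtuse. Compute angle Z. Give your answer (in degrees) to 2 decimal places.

From area = ½·YZ·ZX·sin Z, we get sin Z = 2·area/(YZ·ZX) ≈ 0.20889.
Taking the obtuse solution, ∠Z ≈ 167.94°.

∠Z ≈ 167.94°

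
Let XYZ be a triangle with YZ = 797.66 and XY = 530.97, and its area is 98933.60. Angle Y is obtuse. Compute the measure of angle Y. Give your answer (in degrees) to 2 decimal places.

From area = ½·XY·YZ·sin Y, we get sin Y = 2·area/(XY·YZ) ≈ 0.46718.
Taking the obtuse solution, ∠Y ≈ 152.15°.

∠Y ≈ 152.15°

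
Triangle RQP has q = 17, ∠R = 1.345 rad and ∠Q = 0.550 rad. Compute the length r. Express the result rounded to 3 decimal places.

The third angle is ∠P = π − ∠R − ∠Q = 1.247 rad.
Law of sines: r = q·sin R/sin Q ≈ 31.699.

31.699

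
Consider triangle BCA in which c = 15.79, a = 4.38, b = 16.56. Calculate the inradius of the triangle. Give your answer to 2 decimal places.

r ≈ 1.88

Semiperimeter s = (16.56 + 15.79 + 4.38)/2 = 18.365.
Heron's formula: area = √(18.365·1.805·2.575·13.985) ≈ 34.55.
Inradius = area/s = 34.55/18.365 ≈ 1.8813.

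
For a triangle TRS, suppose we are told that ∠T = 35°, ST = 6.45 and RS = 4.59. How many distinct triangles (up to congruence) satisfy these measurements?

2

ST·sin T = 6.45·sin(35°) ≈ 3.7.
Since ST sin T < RS < ST (3.7 < 4.59 < 6.45), two triangles exist.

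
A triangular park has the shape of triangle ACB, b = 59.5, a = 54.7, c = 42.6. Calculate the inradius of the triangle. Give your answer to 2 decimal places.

Semiperimeter s = (54.7 + 42.6 + 59.5)/2 = 78.4.
Heron's formula: area = √(78.4·23.7·35.8·18.9) ≈ 1121.3.
Inradius = area/s = 1121.3/78.4 ≈ 14.302.

r ≈ 14.30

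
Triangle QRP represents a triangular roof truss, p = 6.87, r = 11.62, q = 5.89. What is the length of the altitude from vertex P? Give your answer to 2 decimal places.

h_P ≈ 4.44

Semiperimeter s = (5.89 + 11.62 + 6.87)/2 = 12.19.
Heron's formula: area = √(12.19·6.3·0.57·5.32) ≈ 15.26.
The altitude from P has length 2·area/p ≈ 4.4426.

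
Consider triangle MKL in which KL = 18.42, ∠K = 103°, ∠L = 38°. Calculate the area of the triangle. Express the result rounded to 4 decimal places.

The third angle is ∠M = 180° − ∠K − ∠L = 39.00°.
Law of sines: LM = KL·sin K/sin M ≈ 28.519.
Law of sines: MK = KL·sin L/sin M ≈ 18.02.
Area = ½·KL·LM·sin L ≈ 161.71.

area ≈ 161.7124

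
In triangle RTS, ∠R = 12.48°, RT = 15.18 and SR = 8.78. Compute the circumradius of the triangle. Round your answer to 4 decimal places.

15.9059

By the law of cosines, TS² = SR² + RT² − 2·SR·RT·cos R = 47.258, so TS ≈ 6.8745.
Area = ½·SR·RT·sin R ≈ 14.401.
Circumradius = TS/(2 sin R) ≈ 15.906.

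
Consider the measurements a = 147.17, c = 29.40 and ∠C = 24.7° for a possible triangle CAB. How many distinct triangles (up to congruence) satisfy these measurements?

a·sin C = 147.17·sin(24.7°) ≈ 61.5.
Since c = 29.40 < 61.5 = a sin C, no triangle exists.

0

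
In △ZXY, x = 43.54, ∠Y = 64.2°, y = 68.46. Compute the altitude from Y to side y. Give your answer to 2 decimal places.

42.99

Law of sines: sin X = x·sin Y/y ≈ 0.57260.
Since y ≥ x, only the acute value applies: ∠X ≈ 34.93°.
Then ∠Z = 180° − ∠Y − ∠X ≈ 80.87°.
Law of sines gives z = y·sin Z/sin Y ≈ 75.076.
Area = ½·y·x·sin Z ≈ 1471.5.
The altitude from Y has length 2·area/y ≈ 42.988.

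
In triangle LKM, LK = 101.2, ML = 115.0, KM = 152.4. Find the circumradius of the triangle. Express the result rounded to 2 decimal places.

R ≈ 76.20

By the law of cosines, cos L = (ML² + LK² − KM²) / (2·ML·LK) ≈ 0.01034, so ∠L ≈ 89.41°.
Circumradius = KM/(2 sin L) ≈ 76.204.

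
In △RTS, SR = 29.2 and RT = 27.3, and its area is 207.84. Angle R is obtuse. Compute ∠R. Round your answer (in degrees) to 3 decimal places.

From area = ½·SR·RT·sin R, we get sin R = 2·area/(SR·RT) ≈ 0.52145.
Taking the obtuse solution, ∠R ≈ 148.57°.

148.570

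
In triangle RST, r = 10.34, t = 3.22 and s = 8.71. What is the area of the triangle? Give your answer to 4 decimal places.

area ≈ 13.0350

Semiperimeter p = (10.34 + 8.71 + 3.22)/2 = 11.135.
Heron's formula: area = √(11.135·0.795·2.425·7.915) ≈ 13.035.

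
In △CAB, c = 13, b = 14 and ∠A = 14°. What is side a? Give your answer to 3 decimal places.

By the law of cosines, a² = b² + c² − 2·b·c·cos A = 11.812, so a ≈ 3.4369.

3.437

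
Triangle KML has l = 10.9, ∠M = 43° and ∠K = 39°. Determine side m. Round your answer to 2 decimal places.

The third angle is ∠L = 180° − ∠K − ∠M = 98.00°.
Law of sines: m = l·sin M/sin L ≈ 7.5068.

7.51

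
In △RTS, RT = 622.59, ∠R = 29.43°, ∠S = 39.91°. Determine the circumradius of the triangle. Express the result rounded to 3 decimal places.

485.198

The third angle is ∠T = 180° − ∠S − ∠R = 110.66°.
Law of sines: TS = RT·sin R/sin S ≈ 476.81.
Law of sines: SR = RT·sin T/sin S ≈ 907.99.
Circumradius = RT/(2 sin S) ≈ 485.2.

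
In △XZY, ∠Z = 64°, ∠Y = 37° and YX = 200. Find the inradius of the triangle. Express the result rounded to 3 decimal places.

The third angle is ∠X = 180° − ∠Z − ∠Y = 79.00°.
Law of sines: ZY = YX·sin X/sin Z ≈ 218.43.
Law of sines: XZ = YX·sin Y/sin Z ≈ 133.92.
Area = ½·YX·ZY·sin Y ≈ 13146.
Semiperimeter s = (218.43+200+133.92)/2 = 276.17.
Inradius = area/s = 13146/276.17 ≈ 47.599.

r ≈ 47.599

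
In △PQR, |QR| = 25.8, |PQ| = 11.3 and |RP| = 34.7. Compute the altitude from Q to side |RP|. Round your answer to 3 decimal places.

5.963

Semiperimeter s = (25.8 + 34.7 + 11.3)/2 = 35.9.
Heron's formula: area = √(35.9·10.1·1.2·24.6) ≈ 103.46.
The altitude from Q has length 2·area/|RP| ≈ 5.963.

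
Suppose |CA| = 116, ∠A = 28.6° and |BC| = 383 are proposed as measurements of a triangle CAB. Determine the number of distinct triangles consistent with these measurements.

|CA|·sin A = 116·sin(28.6°) ≈ 55.53.
Since |BC| ≥ |CA|, exactly one triangle exists.

1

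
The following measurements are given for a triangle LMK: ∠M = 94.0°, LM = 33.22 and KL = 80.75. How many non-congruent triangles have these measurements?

LM·sin M = 33.22·sin(94.0°) ≈ 33.14.
Since ∠M is not acute, a triangle exists only if KL > LM; here KL > LM, so there is exactly one triangle.

1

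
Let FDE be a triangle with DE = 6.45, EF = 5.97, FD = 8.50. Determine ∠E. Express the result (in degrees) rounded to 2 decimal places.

86.28

By the law of cosines, cos E = (DE² + EF² − FD²) / (2·DE·EF) ≈ 0.06484, so ∠E ≈ 86.28°.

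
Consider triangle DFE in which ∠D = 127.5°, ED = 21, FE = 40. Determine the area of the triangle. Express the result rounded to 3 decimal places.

Law of sines: sin F = ED·sin D/FE ≈ 0.41651.
Since FE ≥ ED, only the acute value applies: ∠F ≈ 24.61°.
Then ∠E = 180° − ∠D − ∠F ≈ 27.89°.
Law of sines gives DF = FE·sin E/sin D ≈ 23.581.
Area = ½·FE·ED·sin E ≈ 196.44.

196.437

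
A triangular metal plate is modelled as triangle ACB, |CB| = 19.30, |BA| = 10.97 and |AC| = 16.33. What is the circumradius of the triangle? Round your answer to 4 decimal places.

9.6579

By the law of cosines, cos A = (|BA|² + |AC|² − |CB|²) / (2·|BA|·|AC|) ≈ 0.04053, so ∠A ≈ 87.68°.
Circumradius = |CB|/(2 sin A) ≈ 9.6579.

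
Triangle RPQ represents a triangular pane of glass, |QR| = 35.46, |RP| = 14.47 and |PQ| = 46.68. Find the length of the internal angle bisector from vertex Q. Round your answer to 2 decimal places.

By the law of cosines, cos Q = (|PQ|² + |QR|² − |RP|²) / (2·|PQ|·|QR|) ≈ 0.97478, so ∠Q ≈ 12.90°.
The bisector from Q has length 2·|PQ|·|QR|·cos(∠Q/2)/(|PQ|+|QR|) ≈ 40.049.

40.05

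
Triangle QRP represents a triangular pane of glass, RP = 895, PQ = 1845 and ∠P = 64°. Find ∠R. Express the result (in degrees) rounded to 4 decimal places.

By the law of cosines, QR² = RP² + PQ² − 2·RP·PQ·cos P = 2.7573e+06, so QR ≈ 1660.5.
Law of cosines again: cos R = (QR² + RP² − PQ²)/(2·QR·RP) ≈ 0.05191, so ∠R ≈ 87.02°.

87.0242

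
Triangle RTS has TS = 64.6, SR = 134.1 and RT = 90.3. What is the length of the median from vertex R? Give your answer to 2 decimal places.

109.66

Median from R: ½√(2·SR² + 2·RT² − TS²) ≈ 109.66.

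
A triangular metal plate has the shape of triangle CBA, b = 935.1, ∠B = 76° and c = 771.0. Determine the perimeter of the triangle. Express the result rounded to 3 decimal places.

Law of sines: sin C = c·sin B/b ≈ 0.80002.
Since b ≥ c, only the acute value applies: ∠C ≈ 53.13°.
Then ∠A = 180° − ∠B − ∠C ≈ 50.87°.
Law of sines gives a = b·sin A/sin B ≈ 747.56.
Semiperimeter s = (771+935.1+747.56)/2 = 1226.8.
Perimeter = 771 + 935.1 + 747.56 = 2453.7.

perimeter ≈ 2453.658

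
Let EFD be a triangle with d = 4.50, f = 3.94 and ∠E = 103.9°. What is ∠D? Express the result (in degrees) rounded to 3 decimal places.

∠D ≈ 41.023°

By the law of cosines, e² = f² + d² − 2·f·d·cos E = 44.292, so e ≈ 6.6552.
Law of cosines again: cos D = (e² + f² − d²)/(2·e·f) ≈ 0.75445, so ∠D ≈ 41.02°.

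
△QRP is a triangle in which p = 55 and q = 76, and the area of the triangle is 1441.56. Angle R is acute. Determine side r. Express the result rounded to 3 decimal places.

From area = ½·p·q·sin R, we get sin R = 2·area/(p·q) ≈ 0.68974.
Taking the acute solution, ∠R ≈ 43.61°.
Law of cosines then gives r ≈ 52.42.

52.420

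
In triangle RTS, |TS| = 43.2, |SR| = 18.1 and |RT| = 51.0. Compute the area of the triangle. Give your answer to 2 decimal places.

377.48

Semiperimeter s = (43.2 + 18.1 + 51)/2 = 56.15.
Heron's formula: area = √(56.15·12.95·38.05·5.15) ≈ 377.48.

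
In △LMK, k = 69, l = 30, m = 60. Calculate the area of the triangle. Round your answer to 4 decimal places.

897.6316

Semiperimeter s = (30 + 60 + 69)/2 = 79.5.
Heron's formula: area = √(79.5·49.5·19.5·10.5) ≈ 897.63.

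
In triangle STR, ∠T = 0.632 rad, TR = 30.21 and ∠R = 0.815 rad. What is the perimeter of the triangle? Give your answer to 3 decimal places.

The third angle is ∠S = π − ∠T − ∠R = 1.695 rad.
Law of sines: RS = TR·sin T/sin S ≈ 17.984.
Law of sines: ST = TR·sin R/sin S ≈ 22.154.
Semiperimeter s = (30.21+17.984+22.154)/2 = 35.174.
Perimeter = 30.21 + 17.984 + 22.154 = 70.349.

perimeter ≈ 70.349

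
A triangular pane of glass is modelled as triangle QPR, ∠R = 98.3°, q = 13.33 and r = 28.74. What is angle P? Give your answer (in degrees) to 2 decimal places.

54.38

Law of sines: sin Q = q·sin R/r ≈ 0.45896.
Since r ≥ q, only the acute value applies: ∠Q ≈ 27.32°.
Then ∠P = 180° − ∠R − ∠Q ≈ 54.38°.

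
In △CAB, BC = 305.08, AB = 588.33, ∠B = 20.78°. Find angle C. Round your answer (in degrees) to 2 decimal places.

By the law of cosines, CA² = AB² + BC² − 2·AB·BC·cos B = 1.0358e+05, so CA ≈ 321.84.
Law of cosines again: cos C = (BC² + CA² − AB²)/(2·BC·CA) ≈ -0.76118, so ∠C ≈ 139.57°.

∠C ≈ 139.57°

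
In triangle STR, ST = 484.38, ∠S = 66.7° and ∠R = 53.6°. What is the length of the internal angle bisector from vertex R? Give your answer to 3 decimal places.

The third angle is ∠T = 180° − ∠R − ∠S = 59.70°.
Law of sines: TR = ST·sin S/sin R ≈ 552.72.
Law of sines: RS = ST·sin T/sin R ≈ 519.59.
The bisector from R has length 2·TR·RS·cos(∠R/2)/(TR+RS) ≈ 478.1.

t_R ≈ 478.104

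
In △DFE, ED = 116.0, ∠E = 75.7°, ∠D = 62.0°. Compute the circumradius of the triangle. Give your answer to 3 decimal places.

86.180

The third angle is ∠F = 180° − ∠E − ∠D = 42.30°.
Law of sines: FE = ED·sin D/sin F ≈ 152.18.
Law of sines: DF = ED·sin E/sin F ≈ 167.02.
Circumradius = ED/(2 sin F) ≈ 86.18.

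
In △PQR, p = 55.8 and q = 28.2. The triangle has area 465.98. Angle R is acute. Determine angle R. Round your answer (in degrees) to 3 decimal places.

From area = ½·p·q·sin R, we get sin R = 2·area/(p·q) ≈ 0.59226.
Taking the acute solution, ∠R ≈ 36.32°.

∠R ≈ 36.318°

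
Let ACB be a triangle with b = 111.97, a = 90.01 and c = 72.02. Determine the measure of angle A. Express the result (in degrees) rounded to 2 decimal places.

By the law of cosines, cos A = (c² + b² − a²) / (2·c·b) ≈ 0.59662, so ∠A ≈ 53.37°.

∠A ≈ 53.37°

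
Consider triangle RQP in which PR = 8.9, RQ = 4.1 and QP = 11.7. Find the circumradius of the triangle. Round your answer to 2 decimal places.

7.06

By the law of cosines, cos R = (PR² + RQ² − QP²) / (2·PR·RQ) ≈ -0.56002, so ∠R ≈ 2.165 rad.
Circumradius = QP/(2 sin R) ≈ 7.0611.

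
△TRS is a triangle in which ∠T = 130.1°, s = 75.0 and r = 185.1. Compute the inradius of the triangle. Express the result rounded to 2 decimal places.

By the law of cosines, t² = r² + s² − 2·r·s·cos T = 57771, so t ≈ 240.36.
Area = ½·r·s·sin T ≈ 5309.5.
Semiperimeter p = (240.36+185.1+75)/2 = 250.23.
Inradius = area/p = 5309.5/250.23 ≈ 21.219.

21.22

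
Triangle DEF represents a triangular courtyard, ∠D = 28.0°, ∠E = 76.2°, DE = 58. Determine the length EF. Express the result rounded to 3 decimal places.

The third angle is ∠F = 180° − ∠D − ∠E = 75.80°.
Law of sines: EF = DE·sin D/sin F ≈ 28.088.

28.088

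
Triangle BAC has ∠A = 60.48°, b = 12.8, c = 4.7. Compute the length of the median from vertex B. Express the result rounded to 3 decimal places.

5.780

By the law of cosines, a² = c² + b² − 2·c·b·cos A = 126.65, so a ≈ 11.254.
Median from B: ½√(2·a² + 2·c² − b²) ≈ 5.7799.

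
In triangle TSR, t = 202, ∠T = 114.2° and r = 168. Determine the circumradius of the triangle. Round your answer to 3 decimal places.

Law of sines: sin R = r·sin T/t ≈ 0.75859.
Since t ≥ r, only the acute value applies: ∠R ≈ 49.34°.
Then ∠S = 180° − ∠T − ∠R ≈ 16.46°.
Law of sines gives s = t·sin S/sin T ≈ 62.749.
Circumradius = t/(2 sin T) ≈ 110.73.

110.731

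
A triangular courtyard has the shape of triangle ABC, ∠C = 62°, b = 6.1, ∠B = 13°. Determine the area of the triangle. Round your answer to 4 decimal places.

70.5375

The third angle is ∠A = 180° − ∠B − ∠C = 105.00°.
Law of sines: a = b·sin A/sin B ≈ 26.193.
Law of sines: c = b·sin C/sin B ≈ 23.943.
Area = ½·b·a·sin C ≈ 70.538.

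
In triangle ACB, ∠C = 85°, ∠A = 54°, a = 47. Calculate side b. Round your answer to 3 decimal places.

38.114

The third angle is ∠B = 180° − ∠A − ∠C = 41.00°.
Law of sines: b = a·sin B/sin A ≈ 38.114.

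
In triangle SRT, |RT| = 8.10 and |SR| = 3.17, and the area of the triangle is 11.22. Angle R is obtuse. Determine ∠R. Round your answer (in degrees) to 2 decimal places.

From area = ½·|SR|·|RT|·sin R, we get sin R = 2·area/(|SR|·|RT|) ≈ 0.87393.
Taking the obtuse solution, ∠R ≈ 119.08°.

∠R ≈ 119.08°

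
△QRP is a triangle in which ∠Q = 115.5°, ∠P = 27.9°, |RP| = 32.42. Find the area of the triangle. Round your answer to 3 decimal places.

The third angle is ∠R = 180° − ∠P − ∠Q = 36.60°.
Law of sines: |PQ| = |RP|·sin R/sin Q ≈ 21.416.
Law of sines: |QR| = |RP|·sin P/sin Q ≈ 16.808.
Area = ½·|RP|·|PQ|·sin P ≈ 162.44.

area ≈ 162.442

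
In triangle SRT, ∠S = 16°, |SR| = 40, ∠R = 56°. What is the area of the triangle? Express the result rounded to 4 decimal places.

The third angle is ∠T = 180° − ∠S − ∠R = 108.00°.
Law of sines: |RT| = |SR|·sin S/sin T ≈ 11.593.
Law of sines: |TS| = |SR|·sin R/sin T ≈ 34.868.
Area = ½·|SR|·|RT|·sin R ≈ 192.22.

area ≈ 192.2188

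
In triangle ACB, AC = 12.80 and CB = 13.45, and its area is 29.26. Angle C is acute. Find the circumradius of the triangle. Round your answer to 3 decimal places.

6.729

From area = ½·AC·CB·sin C, we get sin C = 2·area/(AC·CB) ≈ 0.33992.
Taking the acute solution, ∠C ≈ 19.87°.
Law of cosines then gives BA ≈ 4.5744.
Circumradius = BA/(2 sin C) ≈ 6.7287.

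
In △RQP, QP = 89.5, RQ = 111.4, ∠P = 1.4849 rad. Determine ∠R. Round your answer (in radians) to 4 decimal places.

∠R ≈ 0.9280 rad

Law of sines: sin R = QP·sin P/RQ ≈ 0.80045.
Since RQ ≥ QP, only the acute value applies: ∠R ≈ 0.9280 rad.
Then ∠Q = π − ∠P − ∠R ≈ 0.7286 rad.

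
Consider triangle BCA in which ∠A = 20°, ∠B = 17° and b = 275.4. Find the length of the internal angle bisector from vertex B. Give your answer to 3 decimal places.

The third angle is ∠C = 180° − ∠A − ∠B = 143.00°.
Law of sines: c = b·sin C/sin B ≈ 566.88.
Law of sines: a = b·sin A/sin B ≈ 322.17.
The bisector from B has length 2·c·a·cos(∠B/2)/(c+a) ≈ 406.33.

406.331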